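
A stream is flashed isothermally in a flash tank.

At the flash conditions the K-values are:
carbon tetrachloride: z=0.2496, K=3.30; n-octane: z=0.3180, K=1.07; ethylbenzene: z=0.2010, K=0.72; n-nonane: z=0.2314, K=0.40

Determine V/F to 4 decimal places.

Material balance + equilibrium reduce to Σ zᵢ(Kᵢ−1)/(1+V/F(Kᵢ−1)) = 0.
Feasibility: ΣzᵢKᵢ = 1.4012, Σzᵢ/Kᵢ = 1.2305 — both > 1, two phases present.
Newton iteration, V/F⁰ = 0.5:
  V/F = 0.5000: g = 0.02474, g' = -0.4784 → V/F = 0.5517
  V/F = 0.5517: g = 0.00035, g' = -0.4661 → V/F = 0.5525
Converged at V/F = 0.5525.

V/F = 0.5525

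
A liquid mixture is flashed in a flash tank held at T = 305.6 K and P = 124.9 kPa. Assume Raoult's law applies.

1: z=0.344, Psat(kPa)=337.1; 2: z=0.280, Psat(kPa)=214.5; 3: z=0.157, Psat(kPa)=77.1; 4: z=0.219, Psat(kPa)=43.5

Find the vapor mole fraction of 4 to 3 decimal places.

y_4 = 0.156

Raoult's law: Kᵢ = Pᵢˢᵃᵗ/P = Pᵢˢᵃᵗ/124.9.
  K_1 = 337.1/124.9 = 2.69896, K_2 = 214.5/124.9 = 1.71737, K_3 = 77.1/124.9 = 0.61729, K_4 = 43.5/124.9 = 0.34828
Rachford–Rice: g(ψ) = Σ zᵢ(Kᵢ−1)/(1+ψ(Kᵢ−1)) = 0.
Check two-phase: ΣzᵢKᵢ = 1.582 > 1 and Σzᵢ/Kᵢ = 1.174 > 1, so g(0) = 0.582 > 0 and g(1) = -0.174 < 0.
Iterate (Newton) starting at ψ = 0.5:
  ψ = 0.500: g = 0.1778, g' = -0.608 → ψ = 0.792
  ψ = 0.792: g = -0.0042, g' = -0.684 → ψ = 0.786
Converged at ψ = 0.786.
Compositions from xᵢ = zᵢ/(1+ψ(Kᵢ−1)), yᵢ = Kᵢxᵢ:
  1: x = 0.147, y = 0.397
  2: x = 0.179, y = 0.307
  3: x = 0.225, y = 0.139
  4: x = 0.449, y = 0.156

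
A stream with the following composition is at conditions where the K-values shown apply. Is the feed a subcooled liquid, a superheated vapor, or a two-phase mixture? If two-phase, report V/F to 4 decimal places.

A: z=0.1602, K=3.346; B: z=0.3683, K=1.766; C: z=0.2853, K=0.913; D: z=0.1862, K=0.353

two-phase, V/F = 0.8534

ΣzᵢKᵢ = 1.5127; Σzᵢ/Kᵢ = 1.0964.
Both exceed 1, so a two-phase solution exists.
Rachford–Rice: g(ψ) = Σ zᵢ(Kᵢ−1)/(1+ψ(Kᵢ−1)) = 0.
Iterate (Newton) starting at ψ = 0.49:
  ψ = 0.4900: g = 0.17765, g' = -0.4745 → ψ = 0.8644
  ψ = 0.8644: g = -0.00631, g' = -0.5782 → ψ = 0.8535
  ψ = 0.8535: g = -0.00006, g' = -0.5680 → ψ = 0.8534
Converged at ψ = 0.8534.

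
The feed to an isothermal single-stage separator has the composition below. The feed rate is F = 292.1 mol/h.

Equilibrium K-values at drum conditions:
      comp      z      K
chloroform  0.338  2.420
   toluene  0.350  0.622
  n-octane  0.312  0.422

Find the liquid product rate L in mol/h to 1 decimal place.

L = 220.4 mol/h

Material balance + equilibrium reduce to Σ zᵢ(Kᵢ−1)/(1+β(Kᵢ−1)) = 0.
Feasibility: ΣzᵢKᵢ = 1.167, Σzᵢ/Kᵢ = 1.442 — both > 1, two phases present.
Newton–Raphson from β = 0.59:
  β = 0.590: g = -0.1828, g' = -0.525 → β = 0.242
  β = 0.242: g = 0.0021, g' = -0.579 → β = 0.245
Converged at β = 0.245.
Then V = β·F = 0.2453·292.1 = 71.7 mol/h and L = F − V = 220.4 mol/h.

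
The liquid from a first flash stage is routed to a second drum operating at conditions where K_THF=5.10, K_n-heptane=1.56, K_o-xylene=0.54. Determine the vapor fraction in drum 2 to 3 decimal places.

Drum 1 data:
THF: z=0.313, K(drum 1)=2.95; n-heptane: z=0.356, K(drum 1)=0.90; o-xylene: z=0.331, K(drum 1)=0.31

Drum 1:
Rachford–Rice: g(ψ₁) = Σ zᵢ(Kᵢ−1)/(1+ψ₁(Kᵢ−1)) = 0.
Check two-phase: ΣzᵢKᵢ = 1.346 > 1 and Σzᵢ/Kᵢ = 1.569 > 1, so g(0) = 0.346 > 0 and g(1) = -0.569 < 0.
Newton iteration, ψ₁⁰ = 0.43:
  ψ₁ = 0.430: g = -0.0300, g' = -0.675 → ψ₁ = 0.386
Converged at ψ₁ = 0.386.
Drum-1 compositions:
  THF: x = 0.179, y = 0.527
  n-heptane: x = 0.370, y = 0.333
  o-xylene: x = 0.451, y = 0.140
Drum-2 feed = drum-1 liquid: z₂ = (0.1786, 0.3703, 0.4511).
Drum 2:
Material balance + equilibrium reduce to Σ zᵢ(Kᵢ−1)/(1+ψ₂(Kᵢ−1)) = 0.
Feasibility: ΣzᵢKᵢ = 1.732, Σzᵢ/Kᵢ = 1.108 — both > 1, two phases present.
Newton–Raphson from ψ₂ = 0.5:
  ψ₂ = 0.500: g = 0.1326, g' = -0.555 → ψ₂ = 0.739
  ψ₂ = 0.739: g = 0.0140, g' = -0.462 → ψ₂ = 0.769
Converged at ψ₂ = 0.769.
  THF: x = 0.043, y = 0.219
  n-heptane: x = 0.259, y = 0.404
  o-xylene: x = 0.698, y = 0.377

V/F (drum 2) = 0.769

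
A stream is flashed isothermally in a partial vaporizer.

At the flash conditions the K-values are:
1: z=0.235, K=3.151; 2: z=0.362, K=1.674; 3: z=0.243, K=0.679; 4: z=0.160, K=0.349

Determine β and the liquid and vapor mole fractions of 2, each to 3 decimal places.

β = 0.839, x_2 = 0.231, y_2 = 0.387

Let β = V/F and solve Σ zᵢ(Kᵢ−1)/(1+β(Kᵢ−1)) = 0.
g(0) = ΣzᵢKᵢ − 1 = 0.567 and g(1) = 1 − Σzᵢ/Kᵢ = -0.107, so a root lies in (0, 1).
Iterate (Newton) starting at β = 0.5:
  β = 0.500: g = 0.1787, g' = -0.529 → β = 0.838
  β = 0.838: g = 0.0005, g' = -0.581 → β = 0.839
Converged at β = 0.839.
Compositions from xᵢ = zᵢ/(1+β(Kᵢ−1)), yᵢ = Kᵢxᵢ:
  1: x = 0.084, y = 0.264
  2: x = 0.231, y = 0.387
  3: x = 0.333, y = 0.226
  4: x = 0.352, y = 0.123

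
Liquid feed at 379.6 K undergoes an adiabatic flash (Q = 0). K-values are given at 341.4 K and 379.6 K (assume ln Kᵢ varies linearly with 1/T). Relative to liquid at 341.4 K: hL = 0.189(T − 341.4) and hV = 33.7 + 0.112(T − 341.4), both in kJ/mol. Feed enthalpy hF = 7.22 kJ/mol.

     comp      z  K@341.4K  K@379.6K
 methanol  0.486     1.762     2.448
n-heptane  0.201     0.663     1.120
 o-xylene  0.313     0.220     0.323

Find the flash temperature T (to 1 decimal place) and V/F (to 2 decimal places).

T = 345.3 K, V/F = 0.19

Adiabatic flash: solve Rachford–Rice at each trial T, then check hF = ψ·hV(T) + (1−ψ)·hL(T).
  T = 341.4 K: K = (1.762, 0.663, 0.220), RR gives ψ = 0.119, H_out = 4.000 kJ/mol
  T = 379.6 K: K = (2.448, 1.120, 0.323), RR gives ψ = 0.659, H_out = 27.484 kJ/mol
  T = 360.5 K: K = (2.095, 0.874, 0.269), RR gives ψ = 0.432, H_out = 17.545 kJ/mol
  T = 350.9 K: K = (1.925, 0.763, 0.244), RR gives ψ = 0.291, H_out = 11.374 kJ/mol
  T = 346.1 K: K = (1.842, 0.712, 0.232), RR gives ψ = 0.209, H_out = 7.843 kJ/mol
  T = 343.8 K: K = (1.803, 0.688, 0.226), RR gives ψ = 0.166, H_out = 6.016 kJ/mol
Linear interpolation between T = 343.8 (H_out = 6.016) and T = 346.1 (H_out = 7.843) on hF = 7.22 gives T ≈ 345.3 K, at which ψ = 0.19.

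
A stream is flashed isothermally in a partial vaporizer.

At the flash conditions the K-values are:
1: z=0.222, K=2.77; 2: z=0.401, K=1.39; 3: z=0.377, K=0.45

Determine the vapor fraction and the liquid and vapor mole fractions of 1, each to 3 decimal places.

Material balance + equilibrium reduce to Σ zᵢ(Kᵢ−1)/(1+ψ(Kᵢ−1)) = 0.
Feasibility: ΣzᵢKᵢ = 1.342, Σzᵢ/Kᵢ = 1.206 — both > 1, two phases present.
Iterate (Newton) starting at ψ = 0.5:
  ψ = 0.500: g = 0.0533, g' = -0.455 → ψ = 0.617
Converged at ψ = 0.617.
Compositions from xᵢ = zᵢ/(1+ψ(Kᵢ−1)), yᵢ = Kᵢxᵢ:
  1: x = 0.106, y = 0.294
  2: x = 0.323, y = 0.449
  3: x = 0.571, y = 0.257

ψ = 0.617, x_1 = 0.106, y_1 = 0.294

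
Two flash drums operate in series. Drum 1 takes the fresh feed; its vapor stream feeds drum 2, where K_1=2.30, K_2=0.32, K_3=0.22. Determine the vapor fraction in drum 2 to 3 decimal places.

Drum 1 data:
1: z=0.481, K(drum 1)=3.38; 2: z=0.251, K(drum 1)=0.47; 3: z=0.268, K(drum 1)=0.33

V/F (drum 2) = 0.700

Drum 1:
Let ψ₁ = V/F and solve Σ zᵢ(Kᵢ−1)/(1+ψ₁(Kᵢ−1)) = 0.
Feasibility: ΣzᵢKᵢ = 1.832, Σzᵢ/Kᵢ = 1.488 — both > 1, two phases present.
Newton iteration, ψ₁⁰ = 0.41:
  ψ₁ = 0.410: g = 0.1619, g' = -1.042 → ψ₁ = 0.565
  ψ₁ = 0.565: g = 0.0090, g' = -0.951 → ψ₁ = 0.575
Converged at ψ₁ = 0.575.
Drum-1 compositions:
  1: x = 0.203, y = 0.686
  2: x = 0.361, y = 0.170
  3: x = 0.436, y = 0.144
Drum-2 feed = drum-1 vapor: z₂ = (0.6865, 0.1697, 0.1438).
Drum 2:
Let ψ₂ = V/F and solve Σ zᵢ(Kᵢ−1)/(1+ψ₂(Kᵢ−1)) = 0.
g(0) = ΣzᵢKᵢ − 1 = 0.665 and g(1) = 1 − Σzᵢ/Kᵢ = -0.483, so a root lies in (0, 1).
Newton–Raphson from ψ₂ = 0.47:
  ψ₂ = 0.470: g = 0.2073, g' = -0.835 → ψ₂ = 0.718
  ψ₂ = 0.718: g = -0.0192, g' = -1.063 → ψ₂ = 0.700
Converged at ψ₂ = 0.700.
  1: x = 0.359, y = 0.827
  2: x = 0.324, y = 0.104
  3: x = 0.317, y = 0.070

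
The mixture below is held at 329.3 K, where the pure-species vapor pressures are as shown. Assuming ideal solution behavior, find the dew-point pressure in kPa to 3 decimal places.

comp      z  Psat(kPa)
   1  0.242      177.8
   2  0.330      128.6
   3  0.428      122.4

Pdew = 134.700 kPa

At the dew point ψ → 1, so Σzᵢ/Kᵢ = 1 with Kᵢ = Pᵢˢᵃᵗ/P ⇒ 1/P = Σzᵢ/Pᵢˢᵃᵗ.
1/P = 0.242/177.8 + 0.330/128.6 + 0.428/122.4 = 0.007424 ⇒ P = 134.700 kPa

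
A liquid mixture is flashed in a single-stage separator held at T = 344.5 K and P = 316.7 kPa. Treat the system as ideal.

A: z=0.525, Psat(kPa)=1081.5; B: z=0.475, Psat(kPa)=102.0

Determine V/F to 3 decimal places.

Raoult's law: Kᵢ = Pᵢˢᵃᵗ/P = Pᵢˢᵃᵗ/316.7.
  K_A = 1081.5/316.7 = 3.41490, K_B = 102.0/316.7 = 0.32207
Material balance + equilibrium reduce to Σ zᵢ(Kᵢ−1)/(1+V/F(Kᵢ−1)) = 0.
Check two-phase: ΣzᵢKᵢ = 1.946 > 1 and Σzᵢ/Kᵢ = 1.629 > 1, so g(0) = 0.946 > 0 and g(1) = -0.629 < 0.
Binary case is linear: z₁(K₁−1)(1+V/F(K₂−1)) + z₂(K₂−1)(1+V/F(K₁−1)) = 0
⇒ V/F = [z₁(K₁−1)+z₂(K₂−1)] / [−(K₁−1)(K₂−1)] = 0.9458/1.6371 = 0.578

V/F = 0.578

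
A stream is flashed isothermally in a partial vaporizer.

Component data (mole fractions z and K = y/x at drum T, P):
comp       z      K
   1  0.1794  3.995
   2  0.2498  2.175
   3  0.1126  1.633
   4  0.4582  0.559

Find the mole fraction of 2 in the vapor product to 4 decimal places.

Rachford–Rice: g(β) = Σ zᵢ(Kᵢ−1)/(1+β(Kᵢ−1)) = 0.
g(0) = ΣzᵢKᵢ − 1 = 0.7000 and g(1) = 1 − Σzᵢ/Kᵢ = -0.0484, so a root lies in (0, 1).
Iterate (Newton) starting at β = 0.5:
  β = 0.5000: g = 0.19494, g' = -0.5675 → β = 0.8435
  β = 0.8435: g = 0.02450, g' = -0.4615 → β = 0.8966
Converged at β = 0.8966.
Compositions from xᵢ = zᵢ/(1+β(Kᵢ−1)), yᵢ = Kᵢxᵢ:
  1: x = 0.0487, y = 0.1945
  2: x = 0.1216, y = 0.2646
  3: x = 0.0718, y = 0.1173
  4: x = 0.7578, y = 0.4236

y_2 = 0.2646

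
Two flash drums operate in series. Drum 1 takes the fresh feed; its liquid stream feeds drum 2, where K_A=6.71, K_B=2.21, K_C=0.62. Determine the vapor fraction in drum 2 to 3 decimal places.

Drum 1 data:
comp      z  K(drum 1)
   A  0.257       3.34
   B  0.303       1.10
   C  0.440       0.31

Drum 1:
Let ψ₁ = V/F and solve Σ zᵢ(Kᵢ−1)/(1+ψ₁(Kᵢ−1)) = 0.
g(0) = ΣzᵢKᵢ − 1 = 0.328 and g(1) = 1 − Σzᵢ/Kᵢ = -0.772, so a root lies in (0, 1).
Iterate (Newton) starting at ψ₁ = 0.5:
  ψ₁ = 0.500: g = -0.1575, g' = -0.790 → ψ₁ = 0.301
  ψ₁ = 0.301: g = -0.0006, g' = -0.821 → ψ₁ = 0.300
Converged at ψ₁ = 0.300.
Drum-1 compositions:
  A: x = 0.151, y = 0.504
  B: x = 0.294, y = 0.324
  C: x = 0.555, y = 0.172
Drum-2 feed = drum-1 liquid: z₂ = (0.1510, 0.2942, 0.5548).
Drum 2:
Material balance + equilibrium reduce to Σ zᵢ(Kᵢ−1)/(1+ψ₂(Kᵢ−1)) = 0.
g(0) = ΣzᵢKᵢ − 1 = 1.007 and g(1) = 1 − Σzᵢ/Kᵢ = -0.050, so a root lies in (0, 1).
Newton iteration, ψ₂⁰ = 0.5:
  ψ₂ = 0.500: g = 0.1852, g' = -0.621 → ψ₂ = 0.798
  ψ₂ = 0.798: g = 0.0335, g' = -0.436 → ψ₂ = 0.875
  ψ₂ = 0.875: g = 0.0007, g' = -0.418 → ψ₂ = 0.877
Converged at ψ₂ = 0.877.
  A: x = 0.025, y = 0.169
  B: x = 0.143, y = 0.315
  C: x = 0.832, y = 0.516

V/F (drum 2) = 0.877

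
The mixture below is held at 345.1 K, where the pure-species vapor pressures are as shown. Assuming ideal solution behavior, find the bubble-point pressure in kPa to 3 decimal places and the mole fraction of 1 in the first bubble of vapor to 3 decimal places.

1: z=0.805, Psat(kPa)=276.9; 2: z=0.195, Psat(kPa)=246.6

Pbub = 270.991 kPa, y_1 = 0.823

At the bubble point ψ → 0, so ΣzᵢKᵢ = 1 with Kᵢ = Pᵢˢᵃᵗ/P ⇒ P = ΣzᵢPᵢˢᵃᵗ.
P = 0.805·276.9 + 0.195·246.6 = 270.991 kPa
yᵢ = zᵢPᵢˢᵃᵗ/P ⇒ y_1 = 0.805·276.9/270.991 = 0.823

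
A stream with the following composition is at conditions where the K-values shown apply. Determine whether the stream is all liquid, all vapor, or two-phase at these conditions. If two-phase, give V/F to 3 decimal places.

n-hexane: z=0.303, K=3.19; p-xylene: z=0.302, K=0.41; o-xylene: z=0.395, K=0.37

two-phase, V/F = 0.176

ΣzᵢKᵢ = 1.237; Σzᵢ/Kᵢ = 1.899.
Both exceed 1, so a two-phase solution exists.
Iterate (Newton) starting at ψ = 0.5:
  ψ = 0.500: g = -0.2993, g' = -0.877 → ψ = 0.159
  ψ = 0.159: g = 0.0194, g' = -1.122 → ψ = 0.176
Converged at ψ = 0.176.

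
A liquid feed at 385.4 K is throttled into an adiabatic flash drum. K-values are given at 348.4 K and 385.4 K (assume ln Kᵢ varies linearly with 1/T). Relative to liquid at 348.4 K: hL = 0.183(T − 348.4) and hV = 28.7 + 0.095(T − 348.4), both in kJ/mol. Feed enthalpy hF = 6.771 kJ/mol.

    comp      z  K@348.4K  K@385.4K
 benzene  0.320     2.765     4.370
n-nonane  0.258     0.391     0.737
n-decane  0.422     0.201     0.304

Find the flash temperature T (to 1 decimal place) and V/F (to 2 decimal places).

Adiabatic flash: solve Rachford–Rice at each trial T, then check hF = ψ·hV(T) + (1−ψ)·hL(T).
  T = 348.4 K: K = (2.765, 0.391, 0.201), RR gives ψ = 0.055, H_out = 1.569 kJ/mol
  T = 385.4 K: K = (4.370, 0.737, 0.304), RR gives ψ = 0.378, H_out = 16.397 kJ/mol
  T = 366.9 K: K = (3.516, 0.545, 0.250), RR gives ψ = 0.227, H_out = 9.534 kJ/mol
  T = 357.6 K: K = (3.126, 0.463, 0.225), RR gives ψ = 0.146, H_out = 5.754 kJ/mol
  T = 362.2 K: K = (3.316, 0.503, 0.237), RR gives ψ = 0.187, H_out = 7.666 kJ/mol
  T = 359.9 K: K = (3.220, 0.483, 0.231), RR gives ψ = 0.167, H_out = 6.722 kJ/mol
Linear interpolation between T = 359.9 (H_out = 6.722) and T = 362.2 (H_out = 7.666) on hF = 6.771 gives T ≈ 360.0 K, at which ψ = 0.17.

T = 360.0 K, V/F = 0.17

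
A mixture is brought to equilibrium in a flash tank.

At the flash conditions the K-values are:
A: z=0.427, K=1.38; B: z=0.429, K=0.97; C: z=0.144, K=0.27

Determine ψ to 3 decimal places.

Let ψ = V/F and solve Σ zᵢ(Kᵢ−1)/(1+ψ(Kᵢ−1)) = 0.
Feasibility: ΣzᵢKᵢ = 1.044, Σzᵢ/Kᵢ = 1.285 — both > 1, two phases present.
Iterate (Newton) starting at ψ = 0.66:
  ψ = 0.660: g = -0.0863, g' = -0.326 → ψ = 0.395
  ψ = 0.395: g = -0.0197, g' = -0.199 → ψ = 0.296
  ψ = 0.296: g = -0.0012, g' = -0.175 → ψ = 0.289
Converged at ψ = 0.289.

ψ = 0.289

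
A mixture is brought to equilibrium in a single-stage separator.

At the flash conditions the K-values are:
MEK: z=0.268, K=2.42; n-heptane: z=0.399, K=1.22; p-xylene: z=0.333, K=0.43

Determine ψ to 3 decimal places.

Rachford–Rice: g(ψ) = Σ zᵢ(Kᵢ−1)/(1+ψ(Kᵢ−1)) = 0.
Check two-phase: ΣzᵢKᵢ = 1.279 > 1 and Σzᵢ/Kᵢ = 1.212 > 1, so g(0) = 0.279 > 0 and g(1) = -0.212 < 0.
Newton–Raphson from ψ = 0.56:
  ψ = 0.560: g = 0.0113, g' = -0.416 → ψ = 0.587
Converged at ψ = 0.587.

ψ = 0.587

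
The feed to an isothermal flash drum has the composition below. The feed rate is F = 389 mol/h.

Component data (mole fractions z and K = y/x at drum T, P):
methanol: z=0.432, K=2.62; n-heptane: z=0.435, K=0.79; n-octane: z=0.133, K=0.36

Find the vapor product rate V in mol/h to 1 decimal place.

Newton iteration, β⁰ = 0.5:
  β = 0.500: g = 0.1594, g' = -0.488 → β = 0.827
  β = 0.827: g = 0.0078, g' = -0.481 → β = 0.843
Converged at β = 0.843.
Then V = β·F = 0.8430·389 = 327.9 mol/h and L = F − V = 61.1 mol/h.

V = 327.9 mol/h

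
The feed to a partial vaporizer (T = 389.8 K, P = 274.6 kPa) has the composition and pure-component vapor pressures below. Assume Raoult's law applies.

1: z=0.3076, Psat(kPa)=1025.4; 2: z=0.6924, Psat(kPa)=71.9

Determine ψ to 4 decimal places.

ψ = 0.1635

Raoult's law: Kᵢ = Pᵢˢᵃᵗ/P = Pᵢˢᵃᵗ/274.6.
  K_1 = 1025.4/274.6 = 3.734159, K_2 = 71.9/274.6 = 0.261835
Rachford–Rice: g(ψ) = Σ zᵢ(Kᵢ−1)/(1+ψ(Kᵢ−1)) = 0.
g(0) = ΣzᵢKᵢ − 1 = 0.3299 and g(1) = 1 − Σzᵢ/Kᵢ = -1.7268, so a root lies in (0, 1).
Binary case is linear: z₁(K₁−1)(1+ψ(K₂−1)) + z₂(K₂−1)(1+ψ(K₁−1)) = 0
⇒ ψ = [z₁(K₁−1)+z₂(K₂−1)] / [−(K₁−1)(K₂−1)] = 0.32992/2.01826 = 0.1635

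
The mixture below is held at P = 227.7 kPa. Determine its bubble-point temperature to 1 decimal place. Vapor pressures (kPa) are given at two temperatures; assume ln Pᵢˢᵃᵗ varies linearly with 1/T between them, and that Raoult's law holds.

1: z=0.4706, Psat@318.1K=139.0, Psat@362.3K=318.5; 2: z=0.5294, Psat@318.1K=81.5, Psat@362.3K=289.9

T = 349.0 K

Bubble-point temperature: ΣzᵢPᵢˢᵃᵗ(T) = P. Interpolate ln Pᵢˢᵃᵗ = aᵢ + bᵢ/T.
  T = 318.1 K: ΣzᵢPᵢˢᵃᵗ = 108.56 kPa
  T = 362.3 K: ΣzᵢPᵢˢᵃᵗ = 303.36 kPa
  T = 340.2 K: ΣzᵢPᵢˢᵃᵗ = 186.52 kPa
  T = 351.2 K: ΣzᵢPᵢˢᵃᵗ = 239.12 kPa
  T = 345.7 K: ΣzᵢPᵢˢᵃᵗ = 211.53 kPa
  T = 348.4 K: ΣzᵢPᵢˢᵃᵗ = 224.74 kPa
Interpolating between 348.4 K and 351.2 K gives T ≈ 349.0 K.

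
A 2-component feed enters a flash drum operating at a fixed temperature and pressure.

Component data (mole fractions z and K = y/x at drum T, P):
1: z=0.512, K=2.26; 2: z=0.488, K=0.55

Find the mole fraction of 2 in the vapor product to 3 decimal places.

y_2 = 0.405

Material balance + equilibrium reduce to Σ zᵢ(Kᵢ−1)/(1+V/F(Kᵢ−1)) = 0.
Check two-phase: ΣzᵢKᵢ = 1.426 > 1 and Σzᵢ/Kᵢ = 1.114 > 1, so g(0) = 0.426 > 0 and g(1) = -0.114 < 0.
Newton–Raphson from V/F = 0.65:
  V/F = 0.650: g = 0.0443, g' = -0.443 → V/F = 0.750
Converged at V/F = 0.750.
Compositions from xᵢ = zᵢ/(1+V/F(Kᵢ−1)), yᵢ = Kᵢxᵢ:
  1: x = 0.263, y = 0.595
  2: x = 0.737, y = 0.405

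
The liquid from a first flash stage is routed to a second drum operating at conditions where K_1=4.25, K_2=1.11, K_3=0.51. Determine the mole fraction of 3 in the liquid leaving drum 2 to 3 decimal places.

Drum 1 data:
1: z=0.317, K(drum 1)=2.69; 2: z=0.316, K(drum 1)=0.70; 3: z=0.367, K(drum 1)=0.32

Drum 1:
Rachford–Rice: g(ψ₁) = Σ zᵢ(Kᵢ−1)/(1+ψ₁(Kᵢ−1)) = 0.
g(0) = ΣzᵢKᵢ − 1 = 0.191 and g(1) = 1 − Σzᵢ/Kᵢ = -0.716, so a root lies in (0, 1).
Newton–Raphson from ψ₁ = 0.65:
  ψ₁ = 0.650: g = -0.3097, g' = -0.795 → ψ₁ = 0.260
  ψ₁ = 0.260: g = -0.0339, g' = -0.721 → ψ₁ = 0.213
  ψ₁ = 0.213: g = 0.0007, g' = -0.754 → ψ₁ = 0.214
Converged at ψ₁ = 0.214.
Drum-1 compositions:
  1: x = 0.233, y = 0.626
  2: x = 0.338, y = 0.236
  3: x = 0.430, y = 0.137
Drum-2 feed = drum-1 liquid: z₂ = (0.2328, 0.3377, 0.4295).
Drum 2:
Rachford–Rice: g(ψ₂) = Σ zᵢ(Kᵢ−1)/(1+ψ₂(Kᵢ−1)) = 0.
Check two-phase: ΣzᵢKᵢ = 1.583 > 1 and Σzᵢ/Kᵢ = 1.201 > 1, so g(0) = 0.583 > 0 and g(1) = -0.201 < 0.
Newton–Raphson from ψ₂ = 0.65:
  ψ₂ = 0.650: g = -0.0311, g' = -0.479 → ψ₂ = 0.585
  ψ₂ = 0.585: g = 0.0006, g' = -0.498 → ψ₂ = 0.586
Converged at ψ₂ = 0.586.
  1: x = 0.080, y = 0.341
  2: x = 0.317, y = 0.352
  3: x = 0.603, y = 0.307

x_3 (drum 2) = 0.603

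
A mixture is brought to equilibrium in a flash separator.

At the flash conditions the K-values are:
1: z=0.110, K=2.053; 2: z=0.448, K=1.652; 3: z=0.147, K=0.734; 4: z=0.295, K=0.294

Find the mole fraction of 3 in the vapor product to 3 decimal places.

y_3 = 0.119

Material balance + equilibrium reduce to Σ zᵢ(Kᵢ−1)/(1+ψ(Kᵢ−1)) = 0.
g(0) = ΣzᵢKᵢ − 1 = 0.161 and g(1) = 1 − Σzᵢ/Kᵢ = -0.528, so a root lies in (0, 1).
Newton–Raphson from ψ = 0.5:
  ψ = 0.500: g = -0.0708, g' = -0.526 → ψ = 0.365
  ψ = 0.365: g = -0.0044, g' = -0.468 → ψ = 0.356
Converged at ψ = 0.356.
Compositions from xᵢ = zᵢ/(1+ψ(Kᵢ−1)), yᵢ = Kᵢxᵢ:
  1: x = 0.080, y = 0.164
  2: x = 0.364, y = 0.601
  3: x = 0.162, y = 0.119
  4: x = 0.394, y = 0.116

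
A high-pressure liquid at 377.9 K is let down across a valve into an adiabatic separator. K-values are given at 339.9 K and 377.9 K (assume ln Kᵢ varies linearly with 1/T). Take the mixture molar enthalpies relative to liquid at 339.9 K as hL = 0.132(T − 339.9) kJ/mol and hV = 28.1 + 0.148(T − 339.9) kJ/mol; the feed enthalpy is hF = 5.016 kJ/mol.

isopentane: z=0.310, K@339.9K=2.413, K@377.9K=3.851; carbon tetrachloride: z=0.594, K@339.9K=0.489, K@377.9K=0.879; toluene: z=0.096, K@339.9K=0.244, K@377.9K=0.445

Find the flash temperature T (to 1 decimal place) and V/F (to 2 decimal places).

T = 344.0 K, V/F = 0.16

Adiabatic flash: solve Rachford–Rice at each trial T, then check hF = ψ·hV(T) + (1−ψ)·hL(T).
  T = 339.9 K: K = (2.413, 0.489, 0.244), RR gives ψ = 0.080, H_out = 2.241 kJ/mol
  T = 377.9 K: K = (3.851, 0.879, 0.445), RR gives ψ = 1.000, H_out = 33.724 kJ/mol
  T = 358.9 K: K = (3.086, 0.666, 0.335), RR gives ψ = 0.467, H_out = 15.761 kJ/mol
  T = 349.4 K: K = (2.738, 0.573, 0.287), RR gives ψ = 0.263, H_out = 8.677 kJ/mol
  T = 344.6 K: K = (2.571, 0.529, 0.265), RR gives ψ = 0.170, H_out = 5.406 kJ/mol
  T = 342.2 K: K = (2.490, 0.509, 0.254), RR gives ψ = 0.124, H_out = 3.792 kJ/mol
Linear interpolation between T = 342.2 (H_out = 3.792) and T = 344.6 (H_out = 5.406) on hF = 5.016 gives T ≈ 344.0 K, at which ψ = 0.16.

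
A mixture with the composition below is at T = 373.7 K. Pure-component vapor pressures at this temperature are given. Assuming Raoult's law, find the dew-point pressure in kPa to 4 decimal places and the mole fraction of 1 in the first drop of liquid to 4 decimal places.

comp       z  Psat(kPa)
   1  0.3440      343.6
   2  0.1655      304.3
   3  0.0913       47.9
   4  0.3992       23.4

At the dew point ψ → 1, so Σzᵢ/Kᵢ = 1 with Kᵢ = Pᵢˢᵃᵗ/P ⇒ 1/P = Σzᵢ/Pᵢˢᵃᵗ.
1/P = 0.3440/343.6 + 0.1655/304.3 + 0.0913/47.9 + 0.3992/23.4 = 0.0205109 ⇒ P = 48.7545 kPa
xᵢ = zᵢP/Pᵢˢᵃᵗ ⇒ x_1 = 0.3440·48.7545/343.6 = 0.0488

Pdew = 48.7545 kPa, x_1 = 0.0488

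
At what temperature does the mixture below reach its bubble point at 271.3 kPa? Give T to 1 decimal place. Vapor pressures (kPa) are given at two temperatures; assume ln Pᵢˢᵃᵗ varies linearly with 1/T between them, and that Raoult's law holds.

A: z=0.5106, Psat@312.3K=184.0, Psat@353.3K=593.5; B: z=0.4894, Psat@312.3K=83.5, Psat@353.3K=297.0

T = 334.9 K

Bubble-point temperature: ΣzᵢPᵢˢᵃᵗ(T) = P. Interpolate ln Pᵢˢᵃᵗ = aᵢ + bᵢ/T.
  T = 312.3 K: ΣzᵢPᵢˢᵃᵗ = 134.82 kPa
  T = 353.3 K: ΣzᵢPᵢˢᵃᵗ = 448.39 kPa
  T = 332.8 K: ΣzᵢPᵢˢᵃᵗ = 255.07 kPa
  T = 343.1 K: ΣzᵢPᵢˢᵃᵗ = 341.50 kPa
  T = 338.0 K: ΣzᵢPᵢˢᵃᵗ = 296.21 kPa
  T = 335.4 K: ΣzᵢPᵢˢᵃᵗ = 275.03 kPa
Interpolating between 332.8 K and 335.4 K gives T ≈ 334.9 K.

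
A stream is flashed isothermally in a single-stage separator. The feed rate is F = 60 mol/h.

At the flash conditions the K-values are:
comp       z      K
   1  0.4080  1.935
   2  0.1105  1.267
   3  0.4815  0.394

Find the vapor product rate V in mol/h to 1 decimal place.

Material balance + equilibrium reduce to Σ zᵢ(Kᵢ−1)/(1+ψ(Kᵢ−1)) = 0.
Feasibility: ΣzᵢKᵢ = 1.1192, Σzᵢ/Kᵢ = 1.5201 — both > 1, two phases present.
Newton–Raphson from ψ = 0.5:
  ψ = 0.5000: g = -0.13265, g' = -0.5357 → ψ = 0.2524
  ψ = 0.2524: g = -0.00819, g' = -0.4868 → ψ = 0.2356
Converged at ψ = 0.2356.
Then V = ψ·F = 0.2356·60 = 14.1 mol/h and L = F − V = 45.9 mol/h.

V = 14.1 mol/h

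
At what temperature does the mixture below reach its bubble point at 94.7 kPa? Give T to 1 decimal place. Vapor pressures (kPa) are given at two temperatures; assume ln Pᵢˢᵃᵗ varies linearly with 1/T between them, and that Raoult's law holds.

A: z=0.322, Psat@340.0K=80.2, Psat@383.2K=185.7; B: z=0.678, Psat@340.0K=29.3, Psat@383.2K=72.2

T = 375.6 K

Bubble-point temperature: ΣzᵢPᵢˢᵃᵗ(T) = P. Interpolate ln Pᵢˢᵃᵗ = aᵢ + bᵢ/T.
  T = 340.0 K: ΣzᵢPᵢˢᵃᵗ = 45.69 kPa
  T = 383.2 K: ΣzᵢPᵢˢᵃᵗ = 108.75 kPa
  T = 361.6 K: ΣzᵢPᵢˢᵃᵗ = 72.33 kPa
  T = 372.4 K: ΣzᵢPᵢˢᵃᵗ = 89.21 kPa
  T = 377.8 K: ΣzᵢPᵢˢᵃᵗ = 98.64 kPa
  T = 375.1 K: ΣzᵢPᵢˢᵃᵗ = 93.84 kPa
Interpolating between 375.1 K and 377.8 K gives T ≈ 375.6 K.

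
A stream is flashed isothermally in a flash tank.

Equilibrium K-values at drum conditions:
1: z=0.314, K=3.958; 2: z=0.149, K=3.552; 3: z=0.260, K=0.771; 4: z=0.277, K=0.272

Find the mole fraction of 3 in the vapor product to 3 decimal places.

Newton iteration, β⁰ = 0.5:
  β = 0.500: g = 0.1574, g' = -1.015 → β = 0.655
  β = 0.655: g = 0.0029, g' = -1.010 → β = 0.658
Converged at β = 0.658.
Compositions from xᵢ = zᵢ/(1+β(Kᵢ−1)), yᵢ = Kᵢxᵢ:
  1: x = 0.107, y = 0.422
  2: x = 0.056, y = 0.198
  3: x = 0.306, y = 0.236
  4: x = 0.532, y = 0.145

y_3 = 0.236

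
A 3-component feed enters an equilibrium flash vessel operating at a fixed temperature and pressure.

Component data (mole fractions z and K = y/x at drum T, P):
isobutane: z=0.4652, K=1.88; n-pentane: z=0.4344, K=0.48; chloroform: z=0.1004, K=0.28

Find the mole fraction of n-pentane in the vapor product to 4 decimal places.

Let ψ = V/F and solve Σ zᵢ(Kᵢ−1)/(1+ψ(Kᵢ−1)) = 0.
g(0) = ΣzᵢKᵢ − 1 = 0.1112 and g(1) = 1 − Σzᵢ/Kᵢ = -0.5110, so a root lies in (0, 1).
Iterate (Newton) starting at ψ = 0.48:
  ψ = 0.4800: g = -0.12368, g' = -0.5082 → ψ = 0.2366
  ψ = 0.2366: g = -0.00589, g' = -0.4751 → ψ = 0.2242
Converged at ψ = 0.2242.
Compositions from xᵢ = zᵢ/(1+ψ(Kᵢ−1)), yᵢ = Kᵢxᵢ:
  isobutane: x = 0.3885, y = 0.7304
  n-pentane: x = 0.4917, y = 0.2360
  chloroform: x = 0.1197, y = 0.0335

y_n-pentane = 0.2360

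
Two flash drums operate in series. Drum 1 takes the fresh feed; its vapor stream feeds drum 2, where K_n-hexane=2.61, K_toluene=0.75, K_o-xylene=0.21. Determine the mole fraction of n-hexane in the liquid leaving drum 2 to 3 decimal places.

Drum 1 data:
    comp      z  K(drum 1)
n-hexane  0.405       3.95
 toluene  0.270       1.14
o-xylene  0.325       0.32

x_n-hexane (drum 2) = 0.254

Drum 1:
Let ψ₁ = V/F and solve Σ zᵢ(Kᵢ−1)/(1+ψ₁(Kᵢ−1)) = 0.
g(0) = ΣzᵢKᵢ − 1 = 1.012 and g(1) = 1 − Σzᵢ/Kᵢ = -0.355, so a root lies in (0, 1).
Iterate (Newton) starting at ψ₁ = 0.5:
  ψ₁ = 0.500: g = 0.1832, g' = -0.925 → ψ₁ = 0.698
  ψ₁ = 0.698: g = 0.0043, g' = -0.926 → ψ₁ = 0.703
Converged at ψ₁ = 0.703.
Drum-1 compositions:
  n-hexane: x = 0.132, y = 0.521
  toluene: x = 0.246, y = 0.280
  o-xylene: x = 0.622, y = 0.199
Drum-2 feed = drum-1 vapor: z₂ = (0.5206, 0.2802, 0.1992).
Drum 2:
Rachford–Rice: g(ψ₂) = Σ zᵢ(Kᵢ−1)/(1+ψ₂(Kᵢ−1)) = 0.
g(0) = ΣzᵢKᵢ − 1 = 0.611 and g(1) = 1 − Σzᵢ/Kᵢ = -0.522, so a root lies in (0, 1).
Newton iteration, ψ₂⁰ = 0.5:
  ψ₂ = 0.500: g = 0.1242, g' = -0.777 → ψ₂ = 0.660
  ψ₂ = 0.660: g = -0.0062, g' = -0.885 → ψ₂ = 0.653
Converged at ψ₂ = 0.653.
  n-hexane: x = 0.254, y = 0.662
  toluene: x = 0.335, y = 0.251
  o-xylene: x = 0.411, y = 0.086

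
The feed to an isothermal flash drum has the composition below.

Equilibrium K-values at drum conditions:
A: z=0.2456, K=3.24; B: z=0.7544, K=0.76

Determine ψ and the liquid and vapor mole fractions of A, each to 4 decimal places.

Let ψ = V/F and solve Σ zᵢ(Kᵢ−1)/(1+ψ(Kᵢ−1)) = 0.
g(0) = ΣzᵢKᵢ − 1 = 0.3691 and g(1) = 1 − Σzᵢ/Kᵢ = -0.0684, so a root lies in (0, 1).
Iterate (Newton) starting at ψ = 0.3:
  ψ = 0.3000: g = 0.13393, g' = -0.4913 → ψ = 0.5726
  ψ = 0.5726: g = 0.03111, g' = -0.2949 → ψ = 0.6781
  ψ = 0.6781: g = 0.00215, g' = -0.2562 → ψ = 0.6865
Converged at ψ = 0.6865.
Compositions from xᵢ = zᵢ/(1+ψ(Kᵢ−1)), yᵢ = Kᵢxᵢ:
  A: x = 0.0968, y = 0.3135
  B: x = 0.9032, y = 0.6865

ψ = 0.6865, x_A = 0.0968, y_A = 0.3135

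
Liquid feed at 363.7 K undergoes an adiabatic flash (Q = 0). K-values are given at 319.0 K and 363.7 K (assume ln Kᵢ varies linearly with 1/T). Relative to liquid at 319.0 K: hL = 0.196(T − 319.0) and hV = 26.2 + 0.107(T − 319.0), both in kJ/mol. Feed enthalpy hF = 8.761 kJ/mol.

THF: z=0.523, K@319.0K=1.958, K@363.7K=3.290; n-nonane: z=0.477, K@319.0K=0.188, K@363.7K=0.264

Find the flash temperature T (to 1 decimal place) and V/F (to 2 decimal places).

T = 329.0 K, V/F = 0.27

Adiabatic flash: solve Rachford–Rice at each trial T, then check hF = ψ·hV(T) + (1−ψ)·hL(T).
  T = 319.0 K: K = (1.958, 0.188), RR gives ψ = 0.146, H_out = 3.830 kJ/mol
  T = 363.7 K: K = (3.290, 0.264), RR gives ψ = 0.502, H_out = 19.923 kJ/mol
  T = 341.4 K: K = (2.583, 0.225), RR gives ψ = 0.374, H_out = 13.440 kJ/mol
  T = 330.2 K: K = (2.260, 0.206), RR gives ψ = 0.280, H_out = 9.261 kJ/mol
  T = 324.6 K: K = (2.106, 0.197), RR gives ψ = 0.220, H_out = 6.756 kJ/mol
  T = 327.4 K: K = (2.182, 0.202), RR gives ψ = 0.252, H_out = 8.053 kJ/mol
  T = 328.8 K: K = (2.221, 0.204), RR gives ψ = 0.266, H_out = 8.667 kJ/mol
Linear interpolation between T = 328.8 (H_out = 8.667) and T = 330.2 (H_out = 9.261) on hF = 8.761 gives T ≈ 329.0 K, at which ψ = 0.27.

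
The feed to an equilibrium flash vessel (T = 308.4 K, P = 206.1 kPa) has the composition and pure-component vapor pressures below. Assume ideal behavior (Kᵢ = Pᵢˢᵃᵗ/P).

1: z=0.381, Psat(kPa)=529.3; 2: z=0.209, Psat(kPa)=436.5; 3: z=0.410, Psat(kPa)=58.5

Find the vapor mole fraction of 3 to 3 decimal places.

Raoult's law: Kᵢ = Pᵢˢᵃᵗ/P = Pᵢˢᵃᵗ/206.1.
  K_1 = 529.3/206.1 = 2.56817, K_2 = 436.5/206.1 = 2.11790, K_3 = 58.5/206.1 = 0.28384
Rachford–Rice: g(V/F) = Σ zᵢ(Kᵢ−1)/(1+V/F(Kᵢ−1)) = 0.
g(0) = ΣzᵢKᵢ − 1 = 0.537 and g(1) = 1 − Σzᵢ/Kᵢ = -0.691, so a root lies in (0, 1).
Newton iteration, V/F⁰ = 0.5:
  V/F = 0.500: g = 0.0273, g' = -0.912 → V/F = 0.530
Converged at V/F = 0.530.
Compositions from xᵢ = zᵢ/(1+V/F(Kᵢ−1)), yᵢ = Kᵢxᵢ:
  1: x = 0.208, y = 0.534
  2: x = 0.131, y = 0.278
  3: x = 0.661, y = 0.188

y_3 = 0.188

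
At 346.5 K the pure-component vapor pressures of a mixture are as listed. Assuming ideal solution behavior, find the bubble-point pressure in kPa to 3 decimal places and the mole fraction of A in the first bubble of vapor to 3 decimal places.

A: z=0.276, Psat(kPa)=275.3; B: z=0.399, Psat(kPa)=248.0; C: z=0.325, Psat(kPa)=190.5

Pbub = 236.847 kPa, y_A = 0.321

At the bubble point ψ → 0, so ΣzᵢKᵢ = 1 with Kᵢ = Pᵢˢᵃᵗ/P ⇒ P = ΣzᵢPᵢˢᵃᵗ.
P = 0.276·275.3 + 0.399·248.0 + 0.325·190.5 = 236.847 kPa
yᵢ = zᵢPᵢˢᵃᵗ/P ⇒ y_A = 0.276·275.3/236.847 = 0.321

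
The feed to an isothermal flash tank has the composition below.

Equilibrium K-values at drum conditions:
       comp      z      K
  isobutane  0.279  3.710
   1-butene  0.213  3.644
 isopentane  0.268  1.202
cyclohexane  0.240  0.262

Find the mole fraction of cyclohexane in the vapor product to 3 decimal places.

y_cyclohexane = 0.162

Material balance + equilibrium reduce to Σ zᵢ(Kᵢ−1)/(1+β(Kᵢ−1)) = 0.
Check two-phase: ΣzᵢKᵢ = 2.196 > 1 and Σzᵢ/Kᵢ = 1.273 > 1, so g(0) = 1.196 > 0 and g(1) = -0.273 < 0.
Iterate (Newton) starting at β = 0.6:
  β = 0.600: g = 0.2361, g' = -0.949 → β = 0.849
  β = 0.849: g = -0.0250, g' = -1.274 → β = 0.829
Converged at β = 0.829.
Compositions from xᵢ = zᵢ/(1+β(Kᵢ−1)), yᵢ = Kᵢxᵢ:
  isobutane: x = 0.086, y = 0.319
  1-butene: x = 0.067, y = 0.243
  isopentane: x = 0.230, y = 0.276
  cyclohexane: x = 0.618, y = 0.162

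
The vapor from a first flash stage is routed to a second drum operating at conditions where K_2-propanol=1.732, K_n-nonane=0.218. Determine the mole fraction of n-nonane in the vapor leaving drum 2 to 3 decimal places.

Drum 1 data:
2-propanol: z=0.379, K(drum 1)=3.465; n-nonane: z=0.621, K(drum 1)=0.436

y_n-nonane (drum 2) = 0.105

Drum 1:
Material balance + equilibrium reduce to Σ zᵢ(Kᵢ−1)/(1+ψ₁(Kᵢ−1)) = 0.
Feasibility: ΣzᵢKᵢ = 1.584, Σzᵢ/Kᵢ = 1.534 — both > 1, two phases present.
Binary case is linear: z₁(K₁−1)(1+ψ₁(K₂−1)) + z₂(K₂−1)(1+ψ₁(K₁−1)) = 0
⇒ ψ₁ = [z₁(K₁−1)+z₂(K₂−1)] / [−(K₁−1)(K₂−1)] = 0.5840/1.3903 = 0.420
Drum-1 compositions:
  2-propanol: x = 0.186, y = 0.645
  n-nonane: x = 0.814, y = 0.355
Drum-2 feed = drum-1 vapor: z₂ = (0.6452, 0.3548).
Drum 2:
Iterate (Newton) starting at ψ₂ = 0.62:
  ψ₂ = 0.620: g = -0.2138, g' = -0.981 → ψ₂ = 0.402
  ψ₂ = 0.402: g = -0.0399, g' = -0.668 → ψ₂ = 0.342
  ψ₂ = 0.342: g = -0.0013, g' = -0.626 → ψ₂ = 0.340
Converged at ψ₂ = 0.340.
  2-propanol: x = 0.517, y = 0.895
  n-nonane: x = 0.483, y = 0.105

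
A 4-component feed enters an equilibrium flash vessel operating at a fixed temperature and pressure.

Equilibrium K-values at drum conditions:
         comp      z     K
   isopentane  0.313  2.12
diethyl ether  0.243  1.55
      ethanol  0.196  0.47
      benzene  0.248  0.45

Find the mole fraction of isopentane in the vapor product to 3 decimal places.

Material balance + equilibrium reduce to Σ zᵢ(Kᵢ−1)/(1+V/F(Kᵢ−1)) = 0.
g(0) = ΣzᵢKᵢ − 1 = 0.244 and g(1) = 1 − Σzᵢ/Kᵢ = -0.273, so a root lies in (0, 1).
Newton–Raphson from V/F = 0.68:
  V/F = 0.680: g = -0.0840, g' = -0.491 → V/F = 0.509
  V/F = 0.509: g = -0.0040, g' = -0.452 → V/F = 0.500
Converged at V/F = 0.500.
Compositions from xᵢ = zᵢ/(1+V/F(Kᵢ−1)), yᵢ = Kᵢxᵢ:
  isopentane: x = 0.201, y = 0.425
  diethyl ether: x = 0.191, y = 0.295
  ethanol: x = 0.267, y = 0.125
  benzene: x = 0.342, y = 0.154

y_isopentane = 0.425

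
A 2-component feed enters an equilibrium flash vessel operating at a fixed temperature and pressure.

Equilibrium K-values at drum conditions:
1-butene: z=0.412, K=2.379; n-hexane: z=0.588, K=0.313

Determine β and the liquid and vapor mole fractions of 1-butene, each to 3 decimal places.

β = 0.173, x_1-butene = 0.333, y_1-butene = 0.791

Binary case is linear: z₁(K₁−1)(1+β(K₂−1)) + z₂(K₂−1)(1+β(K₁−1)) = 0
⇒ β = [z₁(K₁−1)+z₂(K₂−1)] / [−(K₁−1)(K₂−1)] = 0.1642/0.9474 = 0.173
Compositions from xᵢ = zᵢ/(1+β(Kᵢ−1)), yᵢ = Kᵢxᵢ:
  1-butene: x = 0.333, y = 0.791
  n-hexane: x = 0.667, y = 0.209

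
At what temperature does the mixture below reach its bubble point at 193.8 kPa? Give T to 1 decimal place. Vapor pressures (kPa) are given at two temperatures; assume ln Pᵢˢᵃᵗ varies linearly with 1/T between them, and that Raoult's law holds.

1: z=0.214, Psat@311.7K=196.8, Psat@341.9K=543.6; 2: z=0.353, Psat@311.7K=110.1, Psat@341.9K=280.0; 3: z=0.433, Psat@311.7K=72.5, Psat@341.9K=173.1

Bubble-point temperature: ΣzᵢPᵢˢᵃᵗ(T) = P. Interpolate ln Pᵢˢᵃᵗ = aᵢ + bᵢ/T.
  T = 311.7 K: ΣzᵢPᵢˢᵃᵗ = 112.37 kPa
  T = 341.9 K: ΣzᵢPᵢˢᵃᵗ = 290.12 kPa
  T = 326.8 K: ΣzᵢPᵢˢᵃᵗ = 184.48 kPa
  T = 334.4 K: ΣzᵢPᵢˢᵃᵗ = 232.86 kPa
  T = 330.6 K: ΣzᵢPᵢˢᵃᵗ = 207.53 kPa
  T = 328.7 K: ΣzᵢPᵢˢᵃᵗ = 195.73 kPa
Interpolating between 326.8 K and 328.7 K gives T ≈ 328.4 K.

T = 328.4 K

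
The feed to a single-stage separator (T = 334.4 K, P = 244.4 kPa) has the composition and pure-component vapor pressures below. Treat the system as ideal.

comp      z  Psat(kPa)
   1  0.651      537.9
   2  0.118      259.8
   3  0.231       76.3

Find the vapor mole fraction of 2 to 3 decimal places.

y_2 = 0.119

Raoult's law: Kᵢ = Pᵢˢᵃᵗ/P = Pᵢˢᵃᵗ/244.4.
  K_1 = 537.9/244.4 = 2.20090, K_2 = 259.8/244.4 = 1.06301, K_3 = 76.3/244.4 = 0.31219
Material balance + equilibrium reduce to Σ zᵢ(Kᵢ−1)/(1+ψ(Kᵢ−1)) = 0.
Check two-phase: ΣzᵢKᵢ = 1.630 > 1 and Σzᵢ/Kᵢ = 1.147 > 1, so g(0) = 0.630 > 0 and g(1) = -0.147 < 0.
Iterate (Newton) starting at ψ = 0.5:
  ψ = 0.500: g = 0.2535, g' = -0.621 → ψ = 0.908
  ψ = 0.908: g = -0.0425, g' = -0.991 → ψ = 0.865
  ψ = 0.865: g = -0.0022, g' = -0.893 → ψ = 0.863
Converged at ψ = 0.863.
Compositions from xᵢ = zᵢ/(1+ψ(Kᵢ−1)), yᵢ = Kᵢxᵢ:
  1: x = 0.320, y = 0.704
  2: x = 0.112, y = 0.119
  3: x = 0.568, y = 0.177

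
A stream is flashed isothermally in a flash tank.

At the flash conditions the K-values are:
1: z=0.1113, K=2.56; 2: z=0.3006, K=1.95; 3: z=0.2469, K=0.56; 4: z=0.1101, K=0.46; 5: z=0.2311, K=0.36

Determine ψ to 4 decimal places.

ψ = 0.2299

Material balance + equilibrium reduce to Σ zᵢ(Kᵢ−1)/(1+ψ(Kᵢ−1)) = 0.
Check two-phase: ΣzᵢKᵢ = 1.1432 > 1 and Σzᵢ/Kᵢ = 1.5198 > 1, so g(0) = 0.1432 > 0 and g(1) = -0.5198 < 0.
Newton–Raphson from ψ = 0.42:
  ψ = 0.4200: g = -0.10341, g' = -0.5402 → ψ = 0.2286
  ψ = 0.2286: g = 0.00077, g' = -0.5611 → ψ = 0.2299
Converged at ψ = 0.2299.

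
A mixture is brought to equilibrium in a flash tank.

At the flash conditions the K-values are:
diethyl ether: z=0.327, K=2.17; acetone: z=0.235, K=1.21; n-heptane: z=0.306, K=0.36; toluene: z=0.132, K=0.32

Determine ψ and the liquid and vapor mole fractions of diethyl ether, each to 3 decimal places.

ψ = 0.253, x_diethyl ether = 0.252, y_diethyl ether = 0.548

Rachford–Rice: g(ψ) = Σ zᵢ(Kᵢ−1)/(1+ψ(Kᵢ−1)) = 0.
Feasibility: ΣzᵢKᵢ = 1.146, Σzᵢ/Kᵢ = 1.607 — both > 1, two phases present.
Newton iteration, ψ⁰ = 0.51:
  ψ = 0.510: g = -0.1440, g' = -0.603 → ψ = 0.271
  ψ = 0.271: g = -0.0100, g' = -0.543 → ψ = 0.253
Converged at ψ = 0.253.
Compositions from xᵢ = zᵢ/(1+ψ(Kᵢ−1)), yᵢ = Kᵢxᵢ:
  diethyl ether: x = 0.252, y = 0.548
  acetone: x = 0.223, y = 0.270
  n-heptane: x = 0.365, y = 0.131
  toluene: x = 0.159, y = 0.051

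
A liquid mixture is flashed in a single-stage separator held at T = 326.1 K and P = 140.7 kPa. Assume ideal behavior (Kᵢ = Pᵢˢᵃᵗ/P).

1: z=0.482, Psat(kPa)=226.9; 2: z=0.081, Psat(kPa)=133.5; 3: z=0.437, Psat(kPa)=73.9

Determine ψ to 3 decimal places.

ψ = 0.313

Raoult's law: Kᵢ = Pᵢˢᵃᵗ/P = Pᵢˢᵃᵗ/140.7.
  K_1 = 226.9/140.7 = 1.61265, K_2 = 133.5/140.7 = 0.94883, K_3 = 73.9/140.7 = 0.52523
Let ψ = V/F and solve Σ zᵢ(Kᵢ−1)/(1+ψ(Kᵢ−1)) = 0.
Feasibility: ΣzᵢKᵢ = 1.084, Σzᵢ/Kᵢ = 1.216 — both > 1, two phases present.
Iterate (Newton) starting at ψ = 0.5:
  ψ = 0.500: g = -0.0503, g' = -0.276 → ψ = 0.318
  ψ = 0.318: g = -0.0013, g' = -0.264 → ψ = 0.313
Converged at ψ = 0.313.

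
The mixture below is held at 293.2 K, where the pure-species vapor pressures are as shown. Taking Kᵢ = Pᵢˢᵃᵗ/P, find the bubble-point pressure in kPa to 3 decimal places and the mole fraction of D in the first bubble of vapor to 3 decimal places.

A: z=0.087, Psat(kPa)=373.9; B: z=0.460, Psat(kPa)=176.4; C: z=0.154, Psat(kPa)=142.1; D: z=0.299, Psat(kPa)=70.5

Pbub = 156.636 kPa, y_D = 0.135

At the bubble point ψ → 0, so ΣzᵢKᵢ = 1 with Kᵢ = Pᵢˢᵃᵗ/P ⇒ P = ΣzᵢPᵢˢᵃᵗ.
P = 0.087·373.9 + 0.460·176.4 + 0.154·142.1 + 0.299·70.5 = 156.636 kPa
yᵢ = zᵢPᵢˢᵃᵗ/P ⇒ y_D = 0.299·70.5/156.636 = 0.135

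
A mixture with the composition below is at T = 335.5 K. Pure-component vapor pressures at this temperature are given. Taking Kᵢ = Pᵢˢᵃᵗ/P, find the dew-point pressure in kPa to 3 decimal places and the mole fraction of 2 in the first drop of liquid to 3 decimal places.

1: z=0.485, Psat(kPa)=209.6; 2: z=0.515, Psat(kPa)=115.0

At the dew point ψ → 1, so Σzᵢ/Kᵢ = 1 with Kᵢ = Pᵢˢᵃᵗ/P ⇒ 1/P = Σzᵢ/Pᵢˢᵃᵗ.
1/P = 0.485/209.6 + 0.515/115.0 = 0.006792 ⇒ P = 147.228 kPa
xᵢ = zᵢP/Pᵢˢᵃᵗ ⇒ x_2 = 0.515·147.228/115.0 = 0.659

Pdew = 147.228 kPa, x_2 = 0.659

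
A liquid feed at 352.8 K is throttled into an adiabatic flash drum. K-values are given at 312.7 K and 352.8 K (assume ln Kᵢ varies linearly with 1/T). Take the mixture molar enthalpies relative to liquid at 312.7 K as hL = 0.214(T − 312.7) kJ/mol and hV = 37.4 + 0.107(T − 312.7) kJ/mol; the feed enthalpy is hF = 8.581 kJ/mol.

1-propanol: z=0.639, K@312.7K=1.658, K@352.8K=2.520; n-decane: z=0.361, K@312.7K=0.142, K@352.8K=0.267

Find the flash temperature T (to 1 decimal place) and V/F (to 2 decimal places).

Adiabatic flash: solve Rachford–Rice at each trial T, then check hF = ψ·hV(T) + (1−ψ)·hL(T).
  T = 312.7 K: K = (1.658, 0.142), RR gives ψ = 0.196, H_out = 7.335 kJ/mol
  T = 352.8 K: K = (2.520, 0.267), RR gives ψ = 0.634, H_out = 29.581 kJ/mol
  T = 332.8 K: K = (2.071, 0.199), RR gives ψ = 0.460, H_out = 20.527 kJ/mol
  T = 322.8 K: K = (1.861, 0.169), RR gives ψ = 0.349, H_out = 14.851 kJ/mol
  T = 317.8 K: K = (1.759, 0.155), RR gives ψ = 0.281, H_out = 11.439 kJ/mol
  T = 315.2 K: K = (1.707, 0.148), RR gives ψ = 0.240, H_out = 9.441 kJ/mol
  T = 313.9 K: K = (1.682, 0.145), RR gives ψ = 0.218, H_out = 8.371 kJ/mol
Linear interpolation between T = 313.9 (H_out = 8.371) and T = 315.2 (H_out = 9.441) on hF = 8.581 gives T ≈ 314.2 K, at which ψ = 0.22.

T = 314.2 K, V/F = 0.22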